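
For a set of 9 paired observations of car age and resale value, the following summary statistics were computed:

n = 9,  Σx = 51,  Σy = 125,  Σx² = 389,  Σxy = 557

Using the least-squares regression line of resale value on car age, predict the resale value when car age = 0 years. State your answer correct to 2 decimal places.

22.46

Sxx = Σx² − (Σx)²/n = 389 − 289 = 100
Sxy = Σxy − (Σx)(Σy)/n = 557 − 708.333333 = -151.333333
b = Sxy/Sxx = -151.333333/100 = -1.513333
a = ȳ − b·x̄ = 13.888889 − (-1.513333)·5.666667 = 22.464444
ŷ(0) = a + b·0 = 22.464444 + (-1.513333)·0 = 22.464444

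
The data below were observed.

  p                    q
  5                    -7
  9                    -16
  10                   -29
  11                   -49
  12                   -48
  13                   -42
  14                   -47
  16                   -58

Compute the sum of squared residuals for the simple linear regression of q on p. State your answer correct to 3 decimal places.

n = 8, Σx = 90, Σy = -296, Σxy = -3716, Σx² = 1092, Σy² = 13188
Sxx = Σx² − (Σx)²/n = 1092 − 1012.5 = 79.5
Sxy = Σxy − (Σx)(Σy)/n = -3716 − (-3330) = -386
Syy = Σy² − (Σy)²/n = 13188 − 10952 = 2236
b = Sxy/Sxx = -386/79.5 = -4.855346
SSE = Syy − b·Sxy = 2236 − (-4.855346)·(-386) = 361.836478

361.836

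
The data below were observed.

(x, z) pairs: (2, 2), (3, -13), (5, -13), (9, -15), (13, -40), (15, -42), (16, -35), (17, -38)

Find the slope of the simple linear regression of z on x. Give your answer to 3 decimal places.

n = 8, Σx = 80, Σy = -194, Σxy = -2591, Σx² = 1058
Sxx = Σx² − (Σx)²/n = 1058 − 800 = 258
Sxy = Σxy − (Σx)(Σy)/n = -2591 − (-1940) = -651
b = Sxy/Sxx = -651/258 = -2.523256

-2.523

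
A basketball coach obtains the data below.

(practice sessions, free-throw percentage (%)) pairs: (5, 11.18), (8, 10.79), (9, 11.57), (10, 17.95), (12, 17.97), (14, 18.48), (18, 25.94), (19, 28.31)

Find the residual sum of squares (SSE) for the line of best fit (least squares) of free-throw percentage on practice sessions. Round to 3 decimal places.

28.087

n = 8, Σx = 95, Σy = 142.19, Σxy = 1905.02, Σx² = 1295, Σy² = 2836.2549
Sxx = Σx² − (Σx)²/n = 1295 − 1128.125 = 166.875
Sxy = Σxy − (Σx)(Σy)/n = 1905.02 − 1688.50625 = 216.51375
Syy = Σy² − (Σy)²/n = 2836.2549 − 2527.249513 = 309.005387
b = Sxy/Sxx = 216.51375/166.875 = 1.297461
SSE = Syy − b·Sxy = 309.005387 − 1.297461·216.51375 = 28.087311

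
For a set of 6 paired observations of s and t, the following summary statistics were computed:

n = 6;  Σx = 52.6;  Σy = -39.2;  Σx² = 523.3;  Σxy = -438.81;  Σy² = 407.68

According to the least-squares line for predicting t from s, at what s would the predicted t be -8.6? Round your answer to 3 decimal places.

Sxx = Σx² − (Σx)²/n = 523.3 − 461.126667 = 62.173333
Sxy = Σxy − (Σx)(Σy)/n = -438.81 − (-343.653333) = -95.156667
b = Sxy/Sxx = -95.156667/62.173333 = -1.530506
a = ȳ − b·x̄ = -6.533333 − (-1.530506)·8.766667 = 6.884104
Set a + b·x = -8.6: x = (-8.6 − 6.884104) / (-1.530506) = 10.116983

10.117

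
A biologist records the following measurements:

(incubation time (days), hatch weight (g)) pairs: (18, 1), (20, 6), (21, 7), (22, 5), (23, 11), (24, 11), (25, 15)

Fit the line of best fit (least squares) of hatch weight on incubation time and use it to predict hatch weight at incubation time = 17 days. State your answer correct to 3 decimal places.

n = 7, Σx = 153, Σy = 56, Σxy = 1287, Σx² = 3379
Sxx = Σx² − (Σx)²/n = 3379 − 3344.142857 = 34.857143
Sxy = Σxy − (Σx)(Σy)/n = 1287 − 1224 = 63
b = Sxy/Sxx = 63/34.857143 = 1.807377
a = ȳ − b·x̄ = 8 − 1.807377·21.857143 = -31.504098
ŷ(17) = a + b·17 = -31.504098 + 1.807377·17 = -0.778689

-0.779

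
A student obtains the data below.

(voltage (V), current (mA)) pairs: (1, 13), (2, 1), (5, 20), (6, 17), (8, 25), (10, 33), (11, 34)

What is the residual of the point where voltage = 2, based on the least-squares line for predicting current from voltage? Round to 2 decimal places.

n = 7, Σx = 43, Σy = 143, Σxy = 1121, Σx² = 351
Sxx = Σx² − (Σx)²/n = 351 − 264.142857 = 86.857143
Sxy = Σxy − (Σx)(Σy)/n = 1121 − 878.428571 = 242.571429
b = Sxy/Sxx = 242.571429/86.857143 = 2.792763
a = ȳ − b·x̄ = 20.428571 − 2.792763·6.142857 = 3.273026
ŷ(2) = 3.273026 + 2.792763·2 = 8.858553
residual = y − ŷ = 1 − 8.858553 = -7.858553

-7.86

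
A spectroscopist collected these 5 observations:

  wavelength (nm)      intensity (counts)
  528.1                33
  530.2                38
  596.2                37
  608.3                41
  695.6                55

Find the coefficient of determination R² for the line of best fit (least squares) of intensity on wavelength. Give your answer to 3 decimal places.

0.842

n = 5, Σx = 2958.4, Σy = 204, Σxy = 122832.6, Σx² = 1769344.34, Σy² = 8608
Sxx = Σx² − (Σx)²/n = 1769344.34 − 1750426.112 = 18918.228
Sxy = Σxy − (Σx)(Σy)/n = 122832.6 − 120702.72 = 2129.88
Syy = Σy² − (Σy)²/n = 8608 − 8323.2 = 284.8
R² = Sxy²/(Sxx·Syy) = (2129.88)²/(18918.228·284.8) = 0.841957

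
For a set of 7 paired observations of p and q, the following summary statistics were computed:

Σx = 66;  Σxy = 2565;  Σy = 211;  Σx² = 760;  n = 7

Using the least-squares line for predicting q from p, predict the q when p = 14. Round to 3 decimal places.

49.249

Sxx = Σx² − (Σx)²/n = 760 − 622.285714 = 137.714286
Sxy = Σxy − (Σx)(Σy)/n = 2565 − 1989.428571 = 575.571429
b = Sxy/Sxx = 575.571429/137.714286 = 4.179461
a = ȳ − b·x̄ = 30.142857 − 4.179461·9.428571 = -9.263485
ŷ(14) = a + b·14 = -9.263485 + 4.179461·14 = 49.248963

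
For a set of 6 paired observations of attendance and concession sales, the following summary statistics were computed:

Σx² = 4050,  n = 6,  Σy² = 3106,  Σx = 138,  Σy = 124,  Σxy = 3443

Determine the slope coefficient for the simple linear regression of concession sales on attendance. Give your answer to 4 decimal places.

0.6747

Sxx = Σx² − (Σx)²/n = 4050 − 3174 = 876
Sxy = Σxy − (Σx)(Σy)/n = 3443 − 2852 = 591
b = Sxy/Sxx = 591/876 = 0.674658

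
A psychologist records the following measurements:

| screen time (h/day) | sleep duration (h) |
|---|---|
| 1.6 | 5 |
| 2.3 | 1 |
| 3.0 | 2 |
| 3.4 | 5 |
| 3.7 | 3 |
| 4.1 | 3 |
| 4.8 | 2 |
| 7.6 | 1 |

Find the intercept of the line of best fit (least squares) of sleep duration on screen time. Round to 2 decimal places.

4.37

n = 8, Σx = 30.5, Σy = 22, Σxy = 73.9, Σx² = 139.71
Sxx = Σx² − (Σx)²/n = 139.71 − 116.28125 = 23.42875
Sxy = Σxy − (Σx)(Σy)/n = 73.9 − 83.875 = -9.975
b = Sxy/Sxx = -9.975/23.42875 = -0.425759
a = ȳ − b·x̄ = 2.75 − (-0.425759)·3.8125 = 4.373206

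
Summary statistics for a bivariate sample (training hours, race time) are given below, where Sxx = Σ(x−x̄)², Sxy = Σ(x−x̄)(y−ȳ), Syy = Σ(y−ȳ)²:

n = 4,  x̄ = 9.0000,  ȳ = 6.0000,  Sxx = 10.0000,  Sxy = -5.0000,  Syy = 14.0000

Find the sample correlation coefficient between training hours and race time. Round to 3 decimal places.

-0.423

r = Sxy/√(Sxx·Syy) = -5/√(140) = -5/11.832160 = -0.422577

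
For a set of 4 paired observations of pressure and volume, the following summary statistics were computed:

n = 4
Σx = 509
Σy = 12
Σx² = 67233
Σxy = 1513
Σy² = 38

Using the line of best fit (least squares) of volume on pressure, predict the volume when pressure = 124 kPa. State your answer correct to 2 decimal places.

3.02

Sxx = Σx² − (Σx)²/n = 67233 − 64770.25 = 2462.75
Sxy = Σxy − (Σx)(Σy)/n = 1513 − 1527 = -14
b = Sxy/Sxx = -14/2462.75 = -0.005685
a = ȳ − b·x̄ = 3 − (-0.005685)·127.25 = 3.723378
ŷ(124) = a + b·124 = 3.723378 + (-0.005685)·124 = 3.018475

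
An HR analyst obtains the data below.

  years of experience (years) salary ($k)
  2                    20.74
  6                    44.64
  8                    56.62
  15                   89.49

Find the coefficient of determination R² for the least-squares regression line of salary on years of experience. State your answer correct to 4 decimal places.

0.9948

n = 4, Σx = 31, Σy = 211.49, Σxy = 2104.63, Σx² = 329, Σy² = 13637.1617
Sxx = Σx² − (Σx)²/n = 329 − 240.25 = 88.75
Sxy = Σxy − (Σx)(Σy)/n = 2104.63 − 1639.0475 = 465.5825
Syy = Σy² − (Σy)²/n = 13637.1617 − 11182.005025 = 2455.156675
R² = Sxy²/(Sxx·Syy) = (465.5825)²/(88.75·2455.156675) = 0.994823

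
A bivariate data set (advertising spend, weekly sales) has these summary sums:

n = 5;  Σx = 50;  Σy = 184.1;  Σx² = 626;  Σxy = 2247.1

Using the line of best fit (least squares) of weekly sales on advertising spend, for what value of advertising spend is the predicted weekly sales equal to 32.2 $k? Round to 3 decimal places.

Sxx = Σx² − (Σx)²/n = 626 − 500 = 126
Sxy = Σxy − (Σx)(Σy)/n = 2247.1 − 1841 = 406.1
b = Sxy/Sxx = 406.1/126 = 3.223016
a = ȳ − b·x̄ = 36.82 − 3.223016·10 = 4.589841
Set a + b·x = 32.2: x = (32.2 − 4.589841) / 3.223016 = 8.566560

8.567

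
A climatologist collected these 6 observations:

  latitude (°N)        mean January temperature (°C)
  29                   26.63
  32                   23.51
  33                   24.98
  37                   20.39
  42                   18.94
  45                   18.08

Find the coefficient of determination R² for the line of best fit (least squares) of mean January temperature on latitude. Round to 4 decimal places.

0.9228

n = 6, Σx = 218, Σy = 132.53, Σxy = 4712.44, Σx² = 8112, Σy² = 2987.2395
Sxx = Σx² − (Σx)²/n = 8112 − 7920.666667 = 191.333333
Sxy = Σxy − (Σx)(Σy)/n = 4712.44 − 4815.256667 = -102.816667
Syy = Σy² − (Σy)²/n = 2987.2395 − 2927.366817 = 59.872683
R² = Sxy²/(Sxx·Syy) = (-102.816667)²/(191.333333·59.872683) = 0.922800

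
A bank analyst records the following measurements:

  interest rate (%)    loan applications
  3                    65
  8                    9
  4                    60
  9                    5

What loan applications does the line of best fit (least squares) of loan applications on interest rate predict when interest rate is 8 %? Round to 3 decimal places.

13.058

n = 4, Σx = 24, Σy = 139, Σxy = 552, Σx² = 170
Sxx = Σx² − (Σx)²/n = 170 − 144 = 26
Sxy = Σxy − (Σx)(Σy)/n = 552 − 834 = -282
b = Sxy/Sxx = -282/26 = -10.846154
a = ȳ − b·x̄ = 34.75 − (-10.846154)·6 = 99.826923
ŷ(8) = a + b·8 = 99.826923 + (-10.846154)·8 = 13.057692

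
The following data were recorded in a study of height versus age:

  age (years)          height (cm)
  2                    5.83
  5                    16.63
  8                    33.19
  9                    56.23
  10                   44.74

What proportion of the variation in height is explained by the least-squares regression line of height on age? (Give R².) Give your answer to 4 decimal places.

n = 5, Σx = 34, Σy = 156.62, Σxy = 1313.8, Σx² = 274, Σy² = 6575.6024
Sxx = Σx² − (Σx)²/n = 274 − 231.2 = 42.8
Sxy = Σxy − (Σx)(Σy)/n = 1313.8 − 1065.016 = 248.784
Syy = Σy² − (Σy)²/n = 6575.6024 − 4905.96488 = 1669.63752
R² = Sxy²/(Sxx·Syy) = (248.784)²/(42.8·1669.63752) = 0.866122

0.8661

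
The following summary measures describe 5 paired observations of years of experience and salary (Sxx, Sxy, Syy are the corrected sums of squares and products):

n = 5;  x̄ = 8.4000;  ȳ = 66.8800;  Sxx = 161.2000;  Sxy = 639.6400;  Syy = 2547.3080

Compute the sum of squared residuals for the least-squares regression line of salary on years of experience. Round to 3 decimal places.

9.223

b = Sxy/Sxx = 639.64/161.2 = 3.967990
SSE = Syy − b·Sxy = 2547.308 − 3.967990·639.64 = 9.222829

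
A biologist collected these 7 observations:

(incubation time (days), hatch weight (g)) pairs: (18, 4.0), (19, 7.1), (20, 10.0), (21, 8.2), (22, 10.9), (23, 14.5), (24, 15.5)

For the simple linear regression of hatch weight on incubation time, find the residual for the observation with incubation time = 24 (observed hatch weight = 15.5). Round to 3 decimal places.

n = 7, Σx = 147, Σy = 70.2, Σxy = 1524.4, Σx² = 3115
Sxx = Σx² − (Σx)²/n = 3115 − 3087 = 28
Sxy = Σxy − (Σx)(Σy)/n = 1524.4 − 1474.2 = 50.2
b = Sxy/Sxx = 50.2/28 = 1.792857
a = ȳ − b·x̄ = 10.028571 − 1.792857·21 = -27.621429
ŷ(24) = -27.621429 + 1.792857·24 = 15.407143
residual = y − ŷ = 15.5 − 15.407143 = 0.092857

0.093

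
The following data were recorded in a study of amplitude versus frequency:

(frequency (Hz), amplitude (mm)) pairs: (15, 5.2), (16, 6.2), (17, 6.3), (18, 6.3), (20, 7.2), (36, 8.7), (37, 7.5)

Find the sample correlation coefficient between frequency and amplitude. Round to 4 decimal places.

n = 7, Σx = 159, Σy = 47.4, Σxy = 1132.4, Σx² = 4159, Σy² = 328.64
Sxx = Σx² − (Σx)²/n = 4159 − 3611.571429 = 547.428571
Sxy = Σxy − (Σx)(Σy)/n = 1132.4 − 1076.657143 = 55.742857
Syy = Σy² − (Σy)²/n = 328.64 − 320.965714 = 7.674286
r = Sxy/√(Sxx·Syy) = 55.742857/√(4201.123265) = 55.742857/64.816073 = 0.860016

0.8600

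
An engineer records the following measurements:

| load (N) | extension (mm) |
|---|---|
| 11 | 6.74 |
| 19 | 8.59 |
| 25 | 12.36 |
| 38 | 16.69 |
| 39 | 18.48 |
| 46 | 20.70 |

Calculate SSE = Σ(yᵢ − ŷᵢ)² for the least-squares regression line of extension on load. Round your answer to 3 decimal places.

n = 6, Σx = 178, Σy = 83.56, Σxy = 2853.49, Σx² = 6188, Σy² = 1320.5418
Sxx = Σx² − (Σx)²/n = 6188 − 5280.666667 = 907.333333
Sxy = Σxy − (Σx)(Σy)/n = 2853.49 − 2478.946667 = 374.543333
Syy = Σy² − (Σy)²/n = 1320.5418 − 1163.712267 = 156.829533
b = Sxy/Sxx = 374.543333/907.333333 = 0.412796
SSE = Syy − b·Sxy = 156.829533 − 0.412796·374.543333 = 2.219641

2.220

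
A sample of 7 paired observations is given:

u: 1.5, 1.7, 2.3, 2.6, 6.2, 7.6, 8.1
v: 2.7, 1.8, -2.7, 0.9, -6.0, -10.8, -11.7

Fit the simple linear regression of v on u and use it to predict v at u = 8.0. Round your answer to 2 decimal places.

-11.07

n = 7, Σx = 30, Σy = -25.8, Σxy = -210.81, Σx² = 179
Sxx = Σx² − (Σx)²/n = 179 − 128.571429 = 50.428571
Sxy = Σxy − (Σx)(Σy)/n = -210.81 − (-110.571429) = -100.238571
b = Sxy/Sxx = -100.238571/50.428571 = -1.987734
a = ȳ − b·x̄ = -3.685714 − (-1.987734)·4.285714 = 4.833144
ŷ(8.0) = a + b·8.0 = 4.833144 + (-1.987734)·8 = -11.068725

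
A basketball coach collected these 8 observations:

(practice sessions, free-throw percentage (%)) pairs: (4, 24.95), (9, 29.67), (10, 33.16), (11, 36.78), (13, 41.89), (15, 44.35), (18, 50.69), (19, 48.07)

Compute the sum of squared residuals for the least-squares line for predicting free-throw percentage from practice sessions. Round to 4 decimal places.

n = 8, Σx = 99, Σy = 309.56, Σxy = 4138.58, Σx² = 1397, Σy² = 12557.061
Sxx = Σx² − (Σx)²/n = 1397 − 1225.125 = 171.875
Sxy = Σxy − (Σx)(Σy)/n = 4138.58 − 3830.805 = 307.775
Syy = Σy² − (Σy)²/n = 12557.061 − 11978.4242 = 578.6368
b = Sxy/Sxx = 307.775/171.875 = 1.790691
SSE = Syy − b·Sxy = 578.6368 − 1.790691·307.775 = 27.506905

27.5069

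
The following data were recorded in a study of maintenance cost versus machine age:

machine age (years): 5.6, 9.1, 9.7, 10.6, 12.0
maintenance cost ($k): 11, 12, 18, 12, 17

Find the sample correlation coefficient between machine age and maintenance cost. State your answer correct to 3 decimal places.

n = 5, Σx = 47, Σy = 70, Σxy = 676.6, Σx² = 464.62, Σy² = 1022
Sxx = Σx² − (Σx)²/n = 464.62 − 441.8 = 22.82
Sxy = Σxy − (Σx)(Σy)/n = 676.6 − 658 = 18.6
Syy = Σy² − (Σy)²/n = 1022 − 980 = 42
r = Sxy/√(Sxx·Syy) = 18.6/√(958.44) = 18.6/30.958682 = 0.600801

0.601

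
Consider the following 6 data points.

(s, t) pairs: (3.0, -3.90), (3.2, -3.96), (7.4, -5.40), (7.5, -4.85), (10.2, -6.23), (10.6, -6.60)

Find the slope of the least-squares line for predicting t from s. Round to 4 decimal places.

n = 6, Σx = 41.9, Σy = -30.94, Σxy = -234.213, Σx² = 346.65
Sxx = Σx² − (Σx)²/n = 346.65 − 292.601667 = 54.048333
Sxy = Σxy − (Σx)(Σy)/n = -234.213 − (-216.064333) = -18.148667
b = Sxy/Sxx = -18.148667/54.048333 = -0.335786

-0.3358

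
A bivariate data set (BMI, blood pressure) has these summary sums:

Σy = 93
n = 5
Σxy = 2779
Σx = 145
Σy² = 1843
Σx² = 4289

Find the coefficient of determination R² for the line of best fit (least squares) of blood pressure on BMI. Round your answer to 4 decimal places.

Sxx = Σx² − (Σx)²/n = 4289 − 4205 = 84
Sxy = Σxy − (Σx)(Σy)/n = 2779 − 2697 = 82
Syy = Σy² − (Σy)²/n = 1843 − 1729.8 = 113.2
R² = Sxy²/(Sxx·Syy) = (82)²/(84·113.2) = 0.707134

0.7071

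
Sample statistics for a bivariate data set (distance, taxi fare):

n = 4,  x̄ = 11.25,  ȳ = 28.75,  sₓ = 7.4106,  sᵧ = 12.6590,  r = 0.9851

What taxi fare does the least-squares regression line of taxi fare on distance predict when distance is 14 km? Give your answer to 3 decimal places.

b = r · sᵧ/sₓ = 0.9851 · 12.659/7.4106 = 1.682776
a = ȳ − b·x̄ = 28.75 − 1.682776·11.25 = 9.818768
ŷ(14) = a + b·14 = 9.818768 + 1.682776·14 = 33.377634

33.378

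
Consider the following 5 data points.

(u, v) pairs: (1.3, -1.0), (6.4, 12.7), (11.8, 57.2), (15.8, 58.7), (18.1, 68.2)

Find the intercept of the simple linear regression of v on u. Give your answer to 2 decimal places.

n = 5, Σx = 53.4, Σy = 195.8, Σxy = 2916.82, Σx² = 759.14
Sxx = Σx² − (Σx)²/n = 759.14 − 570.312 = 188.828
Sxy = Σxy − (Σx)(Σy)/n = 2916.82 − 2091.144 = 825.676
b = Sxy/Sxx = 825.676/188.828 = 4.372635
a = ȳ − b·x̄ = 39.16 − 4.372635·10.68 = -7.539746

-7.54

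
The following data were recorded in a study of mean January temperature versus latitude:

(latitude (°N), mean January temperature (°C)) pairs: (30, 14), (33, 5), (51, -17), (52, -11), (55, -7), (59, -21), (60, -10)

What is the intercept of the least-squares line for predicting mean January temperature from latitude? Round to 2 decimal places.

n = 7, Σx = 340, Σy = -47, Σxy = -3078, Σx² = 17400
Sxx = Σx² − (Σx)²/n = 17400 − 16514.285714 = 885.714286
Sxy = Σxy − (Σx)(Σy)/n = -3078 − (-2282.857143) = -795.142857
b = Sxy/Sxx = -795.142857/885.714286 = -0.897742
a = ȳ − b·x̄ = -6.714286 − (-0.897742)·48.571429 = 36.890323

36.89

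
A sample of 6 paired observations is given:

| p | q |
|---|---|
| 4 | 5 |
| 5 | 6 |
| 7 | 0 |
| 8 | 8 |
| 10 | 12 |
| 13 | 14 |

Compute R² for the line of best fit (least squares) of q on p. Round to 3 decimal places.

n = 6, Σx = 47, Σy = 45, Σxy = 416, Σx² = 423, Σy² = 465
Sxx = Σx² − (Σx)²/n = 423 − 368.166667 = 54.833333
Sxy = Σxy − (Σx)(Σy)/n = 416 − 352.5 = 63.5
Syy = Σy² − (Σy)²/n = 465 − 337.5 = 127.5
R² = Sxy²/(Sxx·Syy) = (63.5)²/(54.833333·127.5) = 0.576757

0.577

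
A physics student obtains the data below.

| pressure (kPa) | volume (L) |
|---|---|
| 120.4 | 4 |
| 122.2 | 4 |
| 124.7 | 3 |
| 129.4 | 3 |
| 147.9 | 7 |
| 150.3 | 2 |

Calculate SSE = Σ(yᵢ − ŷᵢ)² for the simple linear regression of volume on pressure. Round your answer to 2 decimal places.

14.31

n = 6, Σx = 794.9, Σy = 23, Σxy = 3068.6, Σx² = 106187.95, Σy² = 103
Sxx = Σx² − (Σx)²/n = 106187.95 − 105311.001667 = 876.948333
Sxy = Σxy − (Σx)(Σy)/n = 3068.6 − 3047.116667 = 21.483333
Syy = Σy² − (Σy)²/n = 103 − 88.166667 = 14.833333
b = Sxy/Sxx = 21.483333/876.948333 = 0.024498
SSE = Syy − b·Sxy = 14.833333 − 0.024498·21.483333 = 14.307038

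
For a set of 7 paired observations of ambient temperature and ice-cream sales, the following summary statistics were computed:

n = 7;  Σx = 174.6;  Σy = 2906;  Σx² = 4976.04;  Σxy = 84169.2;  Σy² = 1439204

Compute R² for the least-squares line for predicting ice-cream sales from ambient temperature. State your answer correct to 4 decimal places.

Sxx = Σx² − (Σx)²/n = 4976.04 − 4355.022857 = 621.017143
Sxy = Σxy − (Σx)(Σy)/n = 84169.2 − 72483.942857 = 11685.257143
Syy = Σy² − (Σy)²/n = 1439204 − 1206405.142857 = 232798.857143
R² = Sxy²/(Sxx·Syy) = (11685.257143)²/(621.017143·232798.857143) = 0.944479

0.9445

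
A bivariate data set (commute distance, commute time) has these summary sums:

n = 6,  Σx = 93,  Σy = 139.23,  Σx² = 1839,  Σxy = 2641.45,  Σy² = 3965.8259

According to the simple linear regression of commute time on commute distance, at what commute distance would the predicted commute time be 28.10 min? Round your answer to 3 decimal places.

19.525

Sxx = Σx² − (Σx)²/n = 1839 − 1441.5 = 397.5
Sxy = Σxy − (Σx)(Σy)/n = 2641.45 − 2158.065 = 483.385
b = Sxy/Sxx = 483.385/397.5 = 1.216063
a = ȳ − b·x̄ = 23.205 − 1.216063·15.5 = 4.356025
Set a + b·x = 28.10: x = (28.10 − 4.356025) / 1.216063 = 19.525285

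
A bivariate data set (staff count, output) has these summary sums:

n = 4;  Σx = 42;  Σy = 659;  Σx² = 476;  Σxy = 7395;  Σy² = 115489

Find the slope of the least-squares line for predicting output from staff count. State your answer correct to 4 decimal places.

13.5857

Sxx = Σx² − (Σx)²/n = 476 − 441 = 35
Sxy = Σxy − (Σx)(Σy)/n = 7395 − 6919.5 = 475.5
b = Sxy/Sxx = 475.5/35 = 13.585714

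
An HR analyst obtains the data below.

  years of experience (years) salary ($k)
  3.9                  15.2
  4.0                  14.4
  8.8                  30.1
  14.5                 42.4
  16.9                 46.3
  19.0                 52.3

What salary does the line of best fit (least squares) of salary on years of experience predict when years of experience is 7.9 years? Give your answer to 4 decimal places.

n = 6, Σx = 67.1, Σy = 200.7, Σxy = 2772.73, Σx² = 965.51
Sxx = Σx² − (Σx)²/n = 965.51 − 750.401667 = 215.108333
Sxy = Σxy − (Σx)(Σy)/n = 2772.73 − 2244.495 = 528.235
b = Sxy/Sxx = 528.235/215.108333 = 2.455670
a = ȳ − b·x̄ = 33.45 − 2.455670·11.183333 = 5.987428
ŷ(7.9) = a + b·7.9 = 5.987428 + 2.455670·7.9 = 25.387218

25.3872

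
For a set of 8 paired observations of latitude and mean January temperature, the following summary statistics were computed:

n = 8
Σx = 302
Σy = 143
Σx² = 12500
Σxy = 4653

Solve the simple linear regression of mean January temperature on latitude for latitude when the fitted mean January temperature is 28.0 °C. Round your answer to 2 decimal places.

Sxx = Σx² − (Σx)²/n = 12500 − 11400.5 = 1099.5
Sxy = Σxy − (Σx)(Σy)/n = 4653 − 5398.25 = -745.25
b = Sxy/Sxx = -745.25/1099.5 = -0.677808
a = ȳ − b·x̄ = 17.875 − (-0.677808)·37.75 = 43.462256
Set a + b·x = 28.0: x = (28.0 − 43.462256) / (-0.677808) = 22.812144

22.81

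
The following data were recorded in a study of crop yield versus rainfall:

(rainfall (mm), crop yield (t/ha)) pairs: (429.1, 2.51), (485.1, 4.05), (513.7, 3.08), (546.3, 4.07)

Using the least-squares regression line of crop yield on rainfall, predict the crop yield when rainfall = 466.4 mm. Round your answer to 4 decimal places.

3.1317

n = 4, Σx = 1974.2, Σy = 13.71, Σxy = 6847.333, Σx² = 981780.2
Sxx = Σx² − (Σx)²/n = 981780.2 − 974366.41 = 7413.79
Sxy = Σxy − (Σx)(Σy)/n = 6847.333 − 6766.5705 = 80.7625
b = Sxy/Sxx = 80.7625/7413.79 = 0.010894
a = ȳ − b·x̄ = 3.4275 − 0.010894·493.55 = -1.949012
ŷ(466.4) = a + b·466.4 = -1.949012 + 0.010894·466.4 = 3.131740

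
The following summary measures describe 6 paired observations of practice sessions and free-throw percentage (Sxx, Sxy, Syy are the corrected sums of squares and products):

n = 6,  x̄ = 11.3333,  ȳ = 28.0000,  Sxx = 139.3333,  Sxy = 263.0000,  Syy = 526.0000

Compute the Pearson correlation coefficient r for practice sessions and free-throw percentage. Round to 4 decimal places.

r = Sxy/√(Sxx·Syy) = 263/√(73289.3158) = 263/270.719995 = 0.971483

0.9715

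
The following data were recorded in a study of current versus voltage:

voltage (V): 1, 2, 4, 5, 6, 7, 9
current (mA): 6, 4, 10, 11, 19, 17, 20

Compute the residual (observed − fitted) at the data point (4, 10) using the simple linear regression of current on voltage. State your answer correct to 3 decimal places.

n = 7, Σx = 34, Σy = 87, Σxy = 522, Σx² = 212
Sxx = Σx² − (Σx)²/n = 212 − 165.142857 = 46.857143
Sxy = Σxy − (Σx)(Σy)/n = 522 − 422.571429 = 99.428571
b = Sxy/Sxx = 99.428571/46.857143 = 2.121951
a = ȳ − b·x̄ = 12.428571 − 2.121951·4.857143 = 2.121951
ŷ(4) = 2.121951 + 2.121951·4 = 10.609756
residual = y − ŷ = 10 − 10.609756 = -0.609756

-0.610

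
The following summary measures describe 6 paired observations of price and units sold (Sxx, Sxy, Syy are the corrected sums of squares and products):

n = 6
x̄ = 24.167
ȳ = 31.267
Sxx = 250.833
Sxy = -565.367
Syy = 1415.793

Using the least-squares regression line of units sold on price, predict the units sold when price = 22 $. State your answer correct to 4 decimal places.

36.1513

b = Sxy/Sxx = -565.367/250.833 = -2.253958
a = ȳ − b·x̄ = 31.267 − (-2.253958)·24.167 = 85.738398
ŷ(22) = a + b·22 = 85.738398 + (-2.253958)·22 = 36.151327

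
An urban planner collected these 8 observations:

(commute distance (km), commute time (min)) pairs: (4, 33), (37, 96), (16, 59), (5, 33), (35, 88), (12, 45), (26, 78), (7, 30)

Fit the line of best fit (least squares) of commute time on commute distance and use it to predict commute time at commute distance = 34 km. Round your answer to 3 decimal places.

n = 8, Σx = 142, Σy = 462, Σxy = 10651, Σx² = 3760
Sxx = Σx² − (Σx)²/n = 3760 − 2520.5 = 1239.5
Sxy = Σxy − (Σx)(Σy)/n = 10651 − 8200.5 = 2450.5
b = Sxy/Sxx = 2450.5/1239.5 = 1.977007
a = ȳ − b·x̄ = 57.75 − 1.977007·17.75 = 22.658128
ŷ(34) = a + b·34 = 22.658128 + 1.977007·34 = 89.876361

89.876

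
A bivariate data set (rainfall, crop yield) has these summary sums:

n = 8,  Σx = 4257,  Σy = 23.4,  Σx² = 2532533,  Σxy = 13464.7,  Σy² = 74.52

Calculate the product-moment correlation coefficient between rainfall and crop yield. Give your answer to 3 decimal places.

Sxx = Σx² − (Σx)²/n = 2532533 − 2265256.125 = 267276.875
Sxy = Σxy − (Σx)(Σy)/n = 13464.7 − 12451.725 = 1012.975
Syy = Σy² − (Σy)²/n = 74.52 − 68.445 = 6.075
r = Sxy/√(Sxx·Syy) = 1012.975/√(1623707.015625) = 1012.975/1274.247627 = 0.794959

0.795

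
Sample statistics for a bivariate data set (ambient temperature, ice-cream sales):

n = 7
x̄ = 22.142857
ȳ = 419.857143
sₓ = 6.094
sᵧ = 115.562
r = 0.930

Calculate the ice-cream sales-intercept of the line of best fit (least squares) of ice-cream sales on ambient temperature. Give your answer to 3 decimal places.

b = r · sᵧ/sₓ = 0.93 · 115.562/6.094 = 17.635816
a = ȳ − b·x̄ = 419.857143 − 17.635816·22.142857 = 29.349801

29.350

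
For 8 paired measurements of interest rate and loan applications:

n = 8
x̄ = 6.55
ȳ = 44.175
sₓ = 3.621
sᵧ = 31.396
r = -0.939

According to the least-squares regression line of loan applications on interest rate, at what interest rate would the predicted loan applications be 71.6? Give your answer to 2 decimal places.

3.18

b = r · sᵧ/sₓ = -0.939 · 31.396/3.621 = -8.141630
a = ȳ − b·x̄ = 44.175 − (-8.141630)·6.55 = 97.502680
Set a + b·x = 71.6: x = (71.6 − 97.502680) / (-8.141630) = 3.181510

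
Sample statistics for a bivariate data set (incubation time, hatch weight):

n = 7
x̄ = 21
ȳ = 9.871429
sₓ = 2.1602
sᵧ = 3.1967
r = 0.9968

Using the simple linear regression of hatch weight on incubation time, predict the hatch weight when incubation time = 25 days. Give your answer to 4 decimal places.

15.7718

b = r · sᵧ/sₓ = 0.9968 · 3.1967/2.1602 = 1.475081
a = ȳ − b·x̄ = 9.871429 − 1.475081·21 = -21.105278
ŷ(25) = a + b·25 = -21.105278 + 1.475081·25 = 15.771754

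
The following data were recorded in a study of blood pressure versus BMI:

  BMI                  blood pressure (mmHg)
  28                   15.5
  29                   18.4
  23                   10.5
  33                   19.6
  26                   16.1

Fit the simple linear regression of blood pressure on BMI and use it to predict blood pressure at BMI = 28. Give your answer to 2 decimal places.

16.19

n = 5, Σx = 139, Σy = 80.1, Σxy = 2274.5, Σx² = 3919
Sxx = Σx² − (Σx)²/n = 3919 − 3864.2 = 54.8
Sxy = Σxy − (Σx)(Σy)/n = 2274.5 − 2226.78 = 47.72
b = Sxy/Sxx = 47.72/54.8 = 0.870803
a = ȳ − b·x̄ = 16.02 − 0.870803·27.8 = -8.188321
ŷ(28) = a + b·28 = -8.188321 + 0.870803·28 = 16.194161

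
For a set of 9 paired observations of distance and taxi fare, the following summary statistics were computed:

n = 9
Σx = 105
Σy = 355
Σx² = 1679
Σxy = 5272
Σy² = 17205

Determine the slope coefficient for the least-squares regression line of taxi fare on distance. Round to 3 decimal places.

Sxx = Σx² − (Σx)²/n = 1679 − 1225 = 454
Sxy = Σxy − (Σx)(Σy)/n = 5272 − 4141.666667 = 1130.333333
b = Sxy/Sxx = 1130.333333/454 = 2.489721

2.490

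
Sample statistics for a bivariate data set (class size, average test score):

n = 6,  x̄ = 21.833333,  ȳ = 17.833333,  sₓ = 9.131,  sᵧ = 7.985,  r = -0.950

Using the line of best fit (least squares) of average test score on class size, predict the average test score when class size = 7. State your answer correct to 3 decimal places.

30.156

b = r · sᵧ/sₓ = -0.95 · 7.985/9.131 = -0.830769
a = ȳ − b·x̄ = 17.833333 − (-0.830769)·21.833333 = 35.971785
ŷ(7) = a + b·7 = 35.971785 + (-0.830769)·7 = 30.156403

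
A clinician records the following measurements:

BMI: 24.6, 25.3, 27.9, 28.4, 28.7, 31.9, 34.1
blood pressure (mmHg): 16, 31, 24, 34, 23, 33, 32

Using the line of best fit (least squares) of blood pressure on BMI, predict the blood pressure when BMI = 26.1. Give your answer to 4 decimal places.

24.6108

n = 7, Σx = 200.9, Σy = 193, Σxy = 5617.1, Σx² = 5834.33
Sxx = Σx² − (Σx)²/n = 5834.33 − 5765.83 = 68.5
Sxy = Σxy − (Σx)(Σy)/n = 5617.1 − 5539.1 = 78
b = Sxy/Sxx = 78/68.5 = 1.138686
a = ȳ − b·x̄ = 27.571429 − 1.138686·28.7 = -5.108863
ŷ(26.1) = a + b·26.1 = -5.108863 + 1.138686·26.1 = 24.610845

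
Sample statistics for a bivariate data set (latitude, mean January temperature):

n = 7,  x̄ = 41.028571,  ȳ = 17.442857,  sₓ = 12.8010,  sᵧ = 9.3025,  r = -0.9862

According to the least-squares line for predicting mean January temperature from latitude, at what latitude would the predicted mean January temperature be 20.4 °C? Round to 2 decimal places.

b = r · sᵧ/sₓ = -0.9862 · 9.3025/12.801 = -0.716673
a = ȳ − b·x̄ = 17.442857 − (-0.716673)·41.028571 = 46.846908
Set a + b·x = 20.4: x = (20.4 − 46.846908) / (-0.716673) = 36.902359

36.90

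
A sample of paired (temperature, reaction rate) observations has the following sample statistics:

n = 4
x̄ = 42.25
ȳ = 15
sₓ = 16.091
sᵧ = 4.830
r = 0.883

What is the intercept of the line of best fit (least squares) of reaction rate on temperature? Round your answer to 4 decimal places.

3.8017

b = r · sᵧ/sₓ = 0.883 · 4.83/16.091 = 0.265048
a = ȳ − b·x̄ = 15 − 0.265048·42.25 = 3.801715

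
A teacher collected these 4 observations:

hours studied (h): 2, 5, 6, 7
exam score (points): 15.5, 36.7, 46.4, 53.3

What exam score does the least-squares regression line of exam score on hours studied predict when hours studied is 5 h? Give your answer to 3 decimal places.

n = 4, Σx = 20, Σy = 151.9, Σxy = 866, Σx² = 114
Sxx = Σx² − (Σx)²/n = 114 − 100 = 14
Sxy = Σxy − (Σx)(Σy)/n = 866 − 759.5 = 106.5
b = Sxy/Sxx = 106.5/14 = 7.607143
a = ȳ − b·x̄ = 37.975 − 7.607143·5 = -0.060714
ŷ(5) = a + b·5 = -0.060714 + 7.607143·5 = 37.975

37.975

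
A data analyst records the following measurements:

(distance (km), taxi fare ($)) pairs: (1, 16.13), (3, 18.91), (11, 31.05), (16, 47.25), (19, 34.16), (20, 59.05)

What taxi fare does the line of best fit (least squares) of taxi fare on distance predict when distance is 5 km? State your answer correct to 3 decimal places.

22.540

n = 6, Σx = 70, Σy = 206.55, Σxy = 3000.45, Σx² = 1148
Sxx = Σx² − (Σx)²/n = 1148 − 816.666667 = 331.333333
Sxy = Σxy − (Σx)(Σy)/n = 3000.45 − 2409.75 = 590.7
b = Sxy/Sxx = 590.7/331.333333 = 1.782797
a = ȳ − b·x̄ = 34.425 − 1.782797·11.666667 = 13.625704
ŷ(5) = a + b·5 = 13.625704 + 1.782797·5 = 22.539688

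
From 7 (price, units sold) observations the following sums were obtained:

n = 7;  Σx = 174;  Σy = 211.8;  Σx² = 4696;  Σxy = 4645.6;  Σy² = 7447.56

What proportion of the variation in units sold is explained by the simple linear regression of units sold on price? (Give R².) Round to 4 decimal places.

0.9948

Sxx = Σx² − (Σx)²/n = 4696 − 4325.142857 = 370.857143
Sxy = Σxy − (Σx)(Σy)/n = 4645.6 − 5264.742857 = -619.142857
Syy = Σy² − (Σy)²/n = 7447.56 − 6408.462857 = 1039.097143
R² = Sxy²/(Sxx·Syy) = (-619.142857)²/(370.857143·1039.097143) = 0.994761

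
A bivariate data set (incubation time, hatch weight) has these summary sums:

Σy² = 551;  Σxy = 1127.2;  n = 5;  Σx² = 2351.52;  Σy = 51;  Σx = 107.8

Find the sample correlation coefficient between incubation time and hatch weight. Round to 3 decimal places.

Sxx = Σx² − (Σx)²/n = 2351.52 − 2324.168 = 27.352
Sxy = Σxy − (Σx)(Σy)/n = 1127.2 − 1099.56 = 27.64
Syy = Σy² − (Σy)²/n = 551 − 520.2 = 30.8
r = Sxy/√(Sxx·Syy) = 27.64/√(842.4416) = 27.64/29.024845 = 0.952288

0.952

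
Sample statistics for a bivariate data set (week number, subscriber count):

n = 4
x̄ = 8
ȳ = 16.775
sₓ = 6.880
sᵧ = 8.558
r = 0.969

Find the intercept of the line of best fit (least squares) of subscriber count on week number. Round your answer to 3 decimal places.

7.132

b = r · sᵧ/sₓ = 0.969 · 8.558/6.88 = 1.205335
a = ȳ − b·x̄ = 16.775 − 1.205335·8 = 7.132323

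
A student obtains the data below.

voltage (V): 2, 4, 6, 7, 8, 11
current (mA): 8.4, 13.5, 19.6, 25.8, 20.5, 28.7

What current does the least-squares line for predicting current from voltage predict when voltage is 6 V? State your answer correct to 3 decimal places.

18.668

n = 6, Σx = 38, Σy = 116.5, Σxy = 848.7, Σx² = 290
Sxx = Σx² − (Σx)²/n = 290 − 240.666667 = 49.333333
Sxy = Σxy − (Σx)(Σy)/n = 848.7 − 737.833333 = 110.866667
b = Sxy/Sxx = 110.866667/49.333333 = 2.247297
a = ȳ − b·x̄ = 19.416667 − 2.247297·6.333333 = 5.183784
ŷ(6) = a + b·6 = 5.183784 + 2.247297·6 = 18.667568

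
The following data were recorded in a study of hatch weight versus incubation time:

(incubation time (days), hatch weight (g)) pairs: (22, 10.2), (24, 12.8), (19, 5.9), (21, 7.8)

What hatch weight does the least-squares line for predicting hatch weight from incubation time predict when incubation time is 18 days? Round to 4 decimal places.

4.2077

n = 4, Σx = 86, Σy = 36.7, Σxy = 807.5, Σx² = 1862
Sxx = Σx² − (Σx)²/n = 1862 − 1849 = 13
Sxy = Σxy − (Σx)(Σy)/n = 807.5 − 789.05 = 18.45
b = Sxy/Sxx = 18.45/13 = 1.419231
a = ȳ − b·x̄ = 9.175 − 1.419231·21.5 = -21.338462
ŷ(18) = a + b·18 = -21.338462 + 1.419231·18 = 4.207692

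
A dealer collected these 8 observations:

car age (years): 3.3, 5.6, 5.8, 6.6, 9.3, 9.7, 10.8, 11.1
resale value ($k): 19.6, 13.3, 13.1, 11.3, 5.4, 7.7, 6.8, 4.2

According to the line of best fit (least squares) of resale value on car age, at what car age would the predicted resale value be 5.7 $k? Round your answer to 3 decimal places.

10.340

n = 8, Σx = 62.2, Σy = 81.4, Σxy = 534.69, Σx² = 539.88
Sxx = Σx² − (Σx)²/n = 539.88 − 483.605 = 56.275
Sxy = Σxy − (Σx)(Σy)/n = 534.69 − 632.885 = -98.195
b = Sxy/Sxx = -98.195/56.275 = -1.744913
a = ȳ − b·x̄ = 10.175 − (-1.744913)·7.775 = 23.741701
Set a + b·x = 5.7: x = (5.7 − 23.741701) / (-1.744913) = 10.339597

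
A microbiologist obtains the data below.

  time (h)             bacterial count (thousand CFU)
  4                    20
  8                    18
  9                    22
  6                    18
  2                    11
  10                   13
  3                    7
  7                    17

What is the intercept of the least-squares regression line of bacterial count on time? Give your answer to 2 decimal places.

n = 8, Σx = 49, Σy = 126, Σxy = 822, Σx² = 359
Sxx = Σx² − (Σx)²/n = 359 − 300.125 = 58.875
Sxy = Σxy − (Σx)(Σy)/n = 822 − 771.75 = 50.25
b = Sxy/Sxx = 50.25/58.875 = 0.853503
a = ȳ − b·x̄ = 15.75 − 0.853503·6.125 = 10.522293

10.52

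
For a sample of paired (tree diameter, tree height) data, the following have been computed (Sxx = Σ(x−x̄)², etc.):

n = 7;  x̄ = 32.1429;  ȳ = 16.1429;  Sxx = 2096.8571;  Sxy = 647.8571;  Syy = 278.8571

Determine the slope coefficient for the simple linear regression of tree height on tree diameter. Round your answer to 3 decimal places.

b = Sxy/Sxx = 647.8571/2096.8571 = 0.308966

0.309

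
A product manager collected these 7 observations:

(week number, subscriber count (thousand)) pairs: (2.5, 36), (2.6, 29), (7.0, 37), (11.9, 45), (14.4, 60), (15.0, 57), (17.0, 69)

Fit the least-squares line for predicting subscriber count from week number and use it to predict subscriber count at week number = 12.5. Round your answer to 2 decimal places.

53.23

n = 7, Σx = 70.4, Σy = 333, Σxy = 3851.9, Σx² = 924.98
Sxx = Σx² − (Σx)²/n = 924.98 − 708.022857 = 216.957143
Sxy = Σxy − (Σx)(Σy)/n = 3851.9 − 3349.028571 = 502.871429
b = Sxy/Sxx = 502.871429/216.957143 = 2.317838
a = ȳ − b·x̄ = 47.571429 − 2.317838·10.057143 = 24.260604
ŷ(12.5) = a + b·12.5 = 24.260604 + 2.317838·12.5 = 53.233575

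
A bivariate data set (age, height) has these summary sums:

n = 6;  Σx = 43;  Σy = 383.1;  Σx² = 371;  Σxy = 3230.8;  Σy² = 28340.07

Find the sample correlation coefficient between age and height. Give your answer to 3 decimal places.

Sxx = Σx² − (Σx)²/n = 371 − 308.166667 = 62.833333
Sxy = Σxy − (Σx)(Σy)/n = 3230.8 − 2745.55 = 485.25
Syy = Σy² − (Σy)²/n = 28340.07 − 24460.935 = 3879.135
r = Sxy/√(Sxx·Syy) = 485.25/√(243738.9825) = 485.25/493.699283 = 0.982886

0.983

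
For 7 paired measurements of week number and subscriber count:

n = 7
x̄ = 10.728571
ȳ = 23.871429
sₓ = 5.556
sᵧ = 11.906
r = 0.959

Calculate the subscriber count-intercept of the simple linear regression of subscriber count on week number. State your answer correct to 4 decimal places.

1.8237

b = r · sᵧ/sₓ = 0.959 · 11.906/5.556 = 2.055049
a = ȳ − b·x̄ = 23.871429 − 2.055049·10.728571 = 1.823687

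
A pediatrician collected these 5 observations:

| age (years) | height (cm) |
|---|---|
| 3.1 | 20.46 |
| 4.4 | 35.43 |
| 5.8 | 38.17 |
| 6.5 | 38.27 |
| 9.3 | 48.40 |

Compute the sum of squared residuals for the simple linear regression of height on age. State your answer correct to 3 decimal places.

55.294

n = 5, Σx = 29.1, Σy = 180.73, Σxy = 1139.579, Σx² = 191.35, Σy² = 6937.9983
Sxx = Σx² − (Σx)²/n = 191.35 − 169.362 = 21.988
Sxy = Σxy − (Σx)(Σy)/n = 1139.579 − 1051.8486 = 87.7304
Syy = Σy² − (Σy)²/n = 6937.9983 − 6532.66658 = 405.33172
b = Sxy/Sxx = 87.7304/21.988 = 3.989922
SSE = Syy − b·Sxy = 405.33172 − 3.989922·87.7304 = 55.294287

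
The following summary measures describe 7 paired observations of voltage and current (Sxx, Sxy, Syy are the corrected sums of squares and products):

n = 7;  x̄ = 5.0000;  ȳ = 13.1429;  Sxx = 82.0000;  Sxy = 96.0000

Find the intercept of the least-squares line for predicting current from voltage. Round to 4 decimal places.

b = Sxy/Sxx = 96/82 = 1.170732
a = ȳ − b·x̄ = 13.1429 − 1.170732·5 = 7.289241

7.2892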